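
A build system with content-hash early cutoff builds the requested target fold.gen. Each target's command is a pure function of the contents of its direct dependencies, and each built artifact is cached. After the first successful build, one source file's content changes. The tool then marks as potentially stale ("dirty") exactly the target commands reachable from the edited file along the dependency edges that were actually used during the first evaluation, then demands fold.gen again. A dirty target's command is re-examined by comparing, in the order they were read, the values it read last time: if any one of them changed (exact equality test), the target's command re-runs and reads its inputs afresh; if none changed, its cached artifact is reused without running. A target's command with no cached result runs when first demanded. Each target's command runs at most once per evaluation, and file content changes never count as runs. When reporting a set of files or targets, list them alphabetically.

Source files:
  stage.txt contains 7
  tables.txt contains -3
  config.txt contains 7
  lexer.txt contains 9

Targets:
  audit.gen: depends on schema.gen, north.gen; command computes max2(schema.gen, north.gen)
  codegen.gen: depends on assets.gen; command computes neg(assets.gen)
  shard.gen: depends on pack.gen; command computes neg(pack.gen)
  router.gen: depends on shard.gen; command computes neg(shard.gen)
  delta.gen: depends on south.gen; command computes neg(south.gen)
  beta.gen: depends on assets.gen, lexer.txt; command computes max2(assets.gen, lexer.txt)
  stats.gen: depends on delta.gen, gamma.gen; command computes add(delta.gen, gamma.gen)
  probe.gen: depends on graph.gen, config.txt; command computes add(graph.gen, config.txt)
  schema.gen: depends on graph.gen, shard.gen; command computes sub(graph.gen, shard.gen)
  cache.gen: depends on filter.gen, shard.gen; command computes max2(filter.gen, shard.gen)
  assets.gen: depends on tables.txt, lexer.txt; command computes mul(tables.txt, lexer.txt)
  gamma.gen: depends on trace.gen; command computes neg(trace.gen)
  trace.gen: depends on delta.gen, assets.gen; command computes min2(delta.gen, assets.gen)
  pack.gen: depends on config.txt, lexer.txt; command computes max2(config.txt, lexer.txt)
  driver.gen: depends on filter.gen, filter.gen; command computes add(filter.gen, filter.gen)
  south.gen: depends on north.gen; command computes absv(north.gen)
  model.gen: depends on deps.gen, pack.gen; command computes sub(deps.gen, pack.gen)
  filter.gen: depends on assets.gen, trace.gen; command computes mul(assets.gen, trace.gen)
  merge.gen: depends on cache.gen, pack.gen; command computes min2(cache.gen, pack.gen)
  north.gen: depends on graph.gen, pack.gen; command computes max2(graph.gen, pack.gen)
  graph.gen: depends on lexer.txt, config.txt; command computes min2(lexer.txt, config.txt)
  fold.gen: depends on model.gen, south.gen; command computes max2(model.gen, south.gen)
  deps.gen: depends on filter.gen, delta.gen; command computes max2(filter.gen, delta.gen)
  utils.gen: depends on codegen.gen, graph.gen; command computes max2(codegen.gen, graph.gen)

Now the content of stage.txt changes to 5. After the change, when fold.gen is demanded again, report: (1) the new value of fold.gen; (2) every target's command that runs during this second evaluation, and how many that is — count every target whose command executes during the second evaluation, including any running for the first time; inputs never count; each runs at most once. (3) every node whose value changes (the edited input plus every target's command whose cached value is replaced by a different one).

First evaluation (everything demanded from the output):
  assets.gen = mul(-3, 9) = -27
  graph.gen = min2(9, 7) = 7
  pack.gen = max2(7, 9) = 9
  north.gen = max2(7, 9) = 9
  south.gen = absv(9) = 9
  delta.gen = neg(9) = -9
  trace.gen = min2(-9, -27) = -27
  filter.gen = mul(-27, -27) = 729
  deps.gen = max2(729, -9) = 729
  model.gen = sub(729, 9) = 720
  fold.gen = max2(720, 9) = 720

Propagation after the edit:
  stage.txt feeds no computation that the output demands — nothing is marked dirty and nothing runs.

Key observation: stage.txt is never demanded by the output, so the edit triggers no recomputation at all.

New value of fold.gen: 720.
Target commands that run: none — 0 in total.
Values that change: stage.txt.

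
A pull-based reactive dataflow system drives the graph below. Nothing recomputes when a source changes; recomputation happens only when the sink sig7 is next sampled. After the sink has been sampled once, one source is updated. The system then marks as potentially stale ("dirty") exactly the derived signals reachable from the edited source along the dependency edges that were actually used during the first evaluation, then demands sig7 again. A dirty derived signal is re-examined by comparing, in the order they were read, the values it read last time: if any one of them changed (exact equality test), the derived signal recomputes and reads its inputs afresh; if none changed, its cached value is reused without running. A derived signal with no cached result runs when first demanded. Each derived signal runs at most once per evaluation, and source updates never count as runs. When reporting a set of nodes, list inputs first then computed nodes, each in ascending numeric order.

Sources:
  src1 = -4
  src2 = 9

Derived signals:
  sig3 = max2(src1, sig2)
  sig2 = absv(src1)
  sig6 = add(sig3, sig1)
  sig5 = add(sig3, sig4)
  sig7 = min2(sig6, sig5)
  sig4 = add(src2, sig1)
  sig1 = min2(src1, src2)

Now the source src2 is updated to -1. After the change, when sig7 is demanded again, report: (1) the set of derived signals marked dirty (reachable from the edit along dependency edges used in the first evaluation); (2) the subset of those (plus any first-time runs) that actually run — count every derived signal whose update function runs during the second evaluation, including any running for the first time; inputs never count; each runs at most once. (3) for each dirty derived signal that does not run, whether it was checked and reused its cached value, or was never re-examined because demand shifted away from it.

First evaluation (everything demanded from the output):
  sig1 = min2(-4, 9) = -4
  sig2 = absv(-4) = 4
  sig3 = max2(-4, 4) = 4
  sig4 = add(9, -4) = 5
  sig5 = add(4, 5) = 9
  sig6 = add(4, -4) = 0
  sig7 = min2(0, 9) = 0

Propagation after the edit:
  sig1: runs — src2 9->-1; result -4 (same value as before).
  sig4: runs — src2 9->-1; result -5.
  sig5: runs — sig4 5->-5; result -1.
  sig6: checked — values it read are unchanged (sig3 unchanged, sig1 unchanged); reused cached 0 without running.
  sig7: runs — sig5 9->-1; result -1.

Key observation: the cutoff stops propagation at sig6 — its inputs' values are unchanged, so it reuses its cache.

Marked dirty: sig1, sig4, sig5, sig6, sig7.
Derived signals that run: sig1, sig4, sig5, sig7 — 4 in total.
Checked but reused from cache: sig6.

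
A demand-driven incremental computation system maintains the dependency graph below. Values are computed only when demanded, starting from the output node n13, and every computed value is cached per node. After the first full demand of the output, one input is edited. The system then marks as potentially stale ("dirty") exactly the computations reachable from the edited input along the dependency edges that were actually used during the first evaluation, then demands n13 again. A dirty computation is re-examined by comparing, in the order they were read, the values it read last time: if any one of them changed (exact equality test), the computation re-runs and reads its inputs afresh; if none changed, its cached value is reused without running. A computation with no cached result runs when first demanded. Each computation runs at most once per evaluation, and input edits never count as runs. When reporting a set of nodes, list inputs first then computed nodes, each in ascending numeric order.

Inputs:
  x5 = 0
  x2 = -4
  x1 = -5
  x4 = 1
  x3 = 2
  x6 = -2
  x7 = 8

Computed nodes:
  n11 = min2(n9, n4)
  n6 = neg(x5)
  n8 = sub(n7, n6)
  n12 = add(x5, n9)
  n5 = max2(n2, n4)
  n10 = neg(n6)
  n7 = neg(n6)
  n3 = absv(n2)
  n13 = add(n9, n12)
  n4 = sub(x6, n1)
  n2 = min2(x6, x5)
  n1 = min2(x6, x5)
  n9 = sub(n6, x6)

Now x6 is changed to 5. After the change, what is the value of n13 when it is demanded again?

New value of n13: -10.

First evaluation (everything demanded from the output):
  n6 = neg(0) = 0
  n9 = sub(0, -2) = 2
  n12 = add(0, 2) = 2
  n13 = add(2, 2) = 4

Propagation after the edit:
  n9: runs — x6 -2->5; result -5.
  n12: runs — n9 2->-5; result -5.
  n13: runs — n9 2->-5; n12 2->-5; result -10.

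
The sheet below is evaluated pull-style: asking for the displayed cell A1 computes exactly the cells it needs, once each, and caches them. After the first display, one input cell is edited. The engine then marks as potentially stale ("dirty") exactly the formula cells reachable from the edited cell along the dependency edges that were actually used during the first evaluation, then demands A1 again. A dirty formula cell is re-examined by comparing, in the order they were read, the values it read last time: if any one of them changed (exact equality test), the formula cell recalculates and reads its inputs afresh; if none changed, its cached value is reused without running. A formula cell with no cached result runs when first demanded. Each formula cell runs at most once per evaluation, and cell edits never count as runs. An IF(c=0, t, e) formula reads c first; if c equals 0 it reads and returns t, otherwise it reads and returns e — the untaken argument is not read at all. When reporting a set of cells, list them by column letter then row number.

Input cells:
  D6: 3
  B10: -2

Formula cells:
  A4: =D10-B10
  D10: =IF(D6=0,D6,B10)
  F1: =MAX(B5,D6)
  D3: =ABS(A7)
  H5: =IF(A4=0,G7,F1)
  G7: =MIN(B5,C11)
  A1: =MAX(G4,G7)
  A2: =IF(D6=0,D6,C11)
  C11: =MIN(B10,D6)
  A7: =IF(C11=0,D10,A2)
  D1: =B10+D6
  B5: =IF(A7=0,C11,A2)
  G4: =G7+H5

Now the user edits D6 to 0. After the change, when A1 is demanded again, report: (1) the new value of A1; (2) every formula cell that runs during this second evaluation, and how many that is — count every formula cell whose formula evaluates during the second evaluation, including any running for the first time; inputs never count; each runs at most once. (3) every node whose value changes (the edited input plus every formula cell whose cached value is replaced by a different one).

First demand of the output computes:
  C11 = MIN(-2, 3) = -2
  A2 = IF(D6=0: D6=3 -> else branch C11) = -2
  D10 = IF(D6=0: D6=3 -> else branch B10) = -2
  A4 = -2 - -2 = 0
  A7 = IF(C11=0: C11=-2 -> else branch A2) = -2
  B5 = IF(A7=0: A7=-2 -> else branch A2) = -2
  G7 = MIN(-2, -2) = -2
  H5 = IF(A4=0: A4=0 -> then branch G7) = -2
  G4 = -2 + -2 = -4
  A1 = MAX(-4, -2) = -2

After the edit, cleaning proceeds:
  C11: a read changed (D6 3->0) — executes, giving -2 — identical to its old value.
  A2: a read changed (D6 3->0) — executes, giving 0.
  D10: a read changed (D6 3->0) — executes, giving 0.
  A4: a read changed (D10 -2->0) — executes, giving 2.
  A7: a read changed (A2 -2->0) — executes, giving 0.
  B5: a read changed (A7 -2->0; A2 -2->0) — executes, giving -2 — identical to its old value.
  F1: had never run; runs now, result 0.
  G7: dirty, but its reads are unchanged (B5 unchanged, C11 unchanged); cached -2 stands.
  H5: a read changed (A4 0->2) — executes, giving 0.
  G4: a read changed (H5 -2->0) — executes, giving -2.
  A1: a read changed (G4 -4->-2) — executes, giving -2 — identical to its old value.

Note the branch switch — F1 had no cache and runs now for the first time.

Demanding A1 again yields -2.
10 formula cells run: A1, A2, A4, A7, B5, C11, D10, F1, G4, H5.
The nodes whose values change: A2, A4, A7, D6, D10, G4, H5.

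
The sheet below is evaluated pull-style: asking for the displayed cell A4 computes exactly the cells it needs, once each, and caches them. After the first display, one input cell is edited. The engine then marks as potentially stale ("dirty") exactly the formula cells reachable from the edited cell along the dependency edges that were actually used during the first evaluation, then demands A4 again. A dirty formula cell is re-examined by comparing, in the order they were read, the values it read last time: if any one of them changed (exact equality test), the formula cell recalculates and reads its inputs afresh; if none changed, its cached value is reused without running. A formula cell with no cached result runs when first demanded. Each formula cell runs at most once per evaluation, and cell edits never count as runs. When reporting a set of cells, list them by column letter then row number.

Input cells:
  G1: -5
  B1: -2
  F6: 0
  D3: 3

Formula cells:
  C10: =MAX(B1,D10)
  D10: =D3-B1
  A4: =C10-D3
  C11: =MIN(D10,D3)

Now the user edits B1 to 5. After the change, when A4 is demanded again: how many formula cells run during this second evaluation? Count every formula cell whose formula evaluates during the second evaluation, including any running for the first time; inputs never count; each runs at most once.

First demand of the output computes:
  D10 = 3 - -2 = 5
  C10 = MAX(-2, 5) = 5
  A4 = 5 - 3 = 2

After the edit, cleaning proceeds:
  D10: a read changed (B1 -2->5) — executes, giving -2.
  C10: a read changed (B1 -2->5; D10 5->-2) — executes, giving 5 — identical to its old value.
  A4: dirty, but its reads are unchanged (C10 unchanged, D3 unchanged); cached 2 stands.

Note the absorption at C10: it re-runs yet its value is the same, leaving the output's value untouched.

2 formula cells run: C10, D10.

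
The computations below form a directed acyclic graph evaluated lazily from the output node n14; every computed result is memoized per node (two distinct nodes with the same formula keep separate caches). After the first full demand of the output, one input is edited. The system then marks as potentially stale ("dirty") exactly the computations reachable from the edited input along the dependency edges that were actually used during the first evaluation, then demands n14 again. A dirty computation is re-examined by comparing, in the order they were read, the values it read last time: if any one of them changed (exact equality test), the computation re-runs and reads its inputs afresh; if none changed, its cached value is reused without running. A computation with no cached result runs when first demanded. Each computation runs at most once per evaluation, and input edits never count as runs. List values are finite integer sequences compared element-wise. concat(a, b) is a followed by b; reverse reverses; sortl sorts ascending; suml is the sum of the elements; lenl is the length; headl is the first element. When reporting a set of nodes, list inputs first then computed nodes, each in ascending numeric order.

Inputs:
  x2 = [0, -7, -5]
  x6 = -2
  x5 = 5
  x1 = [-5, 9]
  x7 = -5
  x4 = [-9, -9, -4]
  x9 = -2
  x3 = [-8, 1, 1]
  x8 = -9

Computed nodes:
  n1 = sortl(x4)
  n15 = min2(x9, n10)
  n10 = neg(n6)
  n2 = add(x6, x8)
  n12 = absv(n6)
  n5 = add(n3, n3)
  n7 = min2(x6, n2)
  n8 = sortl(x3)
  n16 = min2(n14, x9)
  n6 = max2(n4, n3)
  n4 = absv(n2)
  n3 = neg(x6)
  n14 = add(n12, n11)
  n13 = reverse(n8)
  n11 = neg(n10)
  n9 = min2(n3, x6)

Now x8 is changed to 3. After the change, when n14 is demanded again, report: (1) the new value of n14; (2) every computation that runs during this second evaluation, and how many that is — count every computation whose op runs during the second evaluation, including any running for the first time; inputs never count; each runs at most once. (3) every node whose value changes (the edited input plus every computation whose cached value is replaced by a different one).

First demand of the output computes:
  n2 = add(-2, -9) = -11
  n3 = neg(-2) = 2
  n4 = absv(-11) = 11
  n6 = max2(11, 2) = 11
  n10 = neg(11) = -11
  n11 = neg(-11) = 11
  n12 = absv(11) = 11
  n14 = add(11, 11) = 22

After the edit, cleaning proceeds:
  n2: a read changed (x8 -9->3) — executes, giving 1.
  n4: a read changed (n2 -11->1) — executes, giving 1.
  n6: a read changed (n4 11->1) — executes, giving 2.
  n10: a read changed (n6 11->2) — executes, giving -2.
  n11: a read changed (n10 -11->-2) — executes, giving 2.
  n12: a read changed (n6 11->2) — executes, giving 2.
  n14: a read changed (n12 11->2; n11 11->2) — executes, giving 4.

Demanding n14 again yields 4.
7 computations run: n2, n4, n6, n10, n11, n12, n14.
The nodes whose values change: x8, n2, n4, n6, n10, n11, n12, n14.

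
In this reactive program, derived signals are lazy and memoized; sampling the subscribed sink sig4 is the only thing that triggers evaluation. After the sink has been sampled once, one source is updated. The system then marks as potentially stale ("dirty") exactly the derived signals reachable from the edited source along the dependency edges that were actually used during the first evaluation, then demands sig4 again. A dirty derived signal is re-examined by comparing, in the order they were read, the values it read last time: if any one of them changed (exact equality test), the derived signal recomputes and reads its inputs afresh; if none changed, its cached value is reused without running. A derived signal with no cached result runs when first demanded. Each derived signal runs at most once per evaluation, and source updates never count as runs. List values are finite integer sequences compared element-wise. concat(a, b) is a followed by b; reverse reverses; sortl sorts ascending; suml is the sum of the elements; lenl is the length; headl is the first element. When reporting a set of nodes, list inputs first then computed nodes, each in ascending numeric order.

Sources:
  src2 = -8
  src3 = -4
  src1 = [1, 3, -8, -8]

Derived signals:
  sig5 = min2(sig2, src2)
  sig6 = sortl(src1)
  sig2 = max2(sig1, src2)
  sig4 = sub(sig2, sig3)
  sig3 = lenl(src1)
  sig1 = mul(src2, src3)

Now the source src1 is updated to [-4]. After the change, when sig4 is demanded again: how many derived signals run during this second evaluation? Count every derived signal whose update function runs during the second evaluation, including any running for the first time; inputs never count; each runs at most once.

First demand of the output computes:
  sig1 = mul(-8, -4) = 32
  sig2 = max2(32, -8) = 32
  sig3 = lenl([1, 3, -8, -8]) = 4
  sig4 = sub(32, 4) = 28

After the edit, cleaning proceeds:
  sig3: a read changed (src1 [1, 3, -8, -8]->[-4]) — executes, giving 1.
  sig4: a read changed (sig3 4->1) — executes, giving 31.

2 derived signals run: sig3, sig4.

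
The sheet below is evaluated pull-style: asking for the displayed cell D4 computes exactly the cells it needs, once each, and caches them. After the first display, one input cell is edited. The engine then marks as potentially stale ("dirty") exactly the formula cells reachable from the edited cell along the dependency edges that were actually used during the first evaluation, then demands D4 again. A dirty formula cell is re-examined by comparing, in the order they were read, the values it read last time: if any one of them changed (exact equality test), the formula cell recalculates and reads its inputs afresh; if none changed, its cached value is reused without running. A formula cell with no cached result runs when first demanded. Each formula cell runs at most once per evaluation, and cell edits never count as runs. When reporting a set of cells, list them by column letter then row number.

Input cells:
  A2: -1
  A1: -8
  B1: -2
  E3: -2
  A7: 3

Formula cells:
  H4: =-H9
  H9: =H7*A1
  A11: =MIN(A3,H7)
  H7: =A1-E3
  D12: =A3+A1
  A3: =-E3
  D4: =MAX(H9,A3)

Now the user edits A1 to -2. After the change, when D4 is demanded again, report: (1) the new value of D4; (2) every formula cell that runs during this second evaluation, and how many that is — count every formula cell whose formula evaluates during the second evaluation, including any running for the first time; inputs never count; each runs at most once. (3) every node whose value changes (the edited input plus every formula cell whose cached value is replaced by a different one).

Demanding D4 again yields 2.
3 formula cells run: D4, H7, H9.
The nodes whose values change: A1, D4, H7, H9.

First demand of the output computes:
  A3 = -(-2) = 2
  H7 = -8 - -2 = -6
  H9 = -6 * -8 = 48
  D4 = MAX(48, 2) = 48

After the edit, cleaning proceeds:
  H7: a read changed (A1 -8->-2) — executes, giving 0.
  H9: a read changed (H7 -6->0; A1 -8->-2) — executes, giving 0.
  D4: a read changed (H9 48->0) — executes, giving 2.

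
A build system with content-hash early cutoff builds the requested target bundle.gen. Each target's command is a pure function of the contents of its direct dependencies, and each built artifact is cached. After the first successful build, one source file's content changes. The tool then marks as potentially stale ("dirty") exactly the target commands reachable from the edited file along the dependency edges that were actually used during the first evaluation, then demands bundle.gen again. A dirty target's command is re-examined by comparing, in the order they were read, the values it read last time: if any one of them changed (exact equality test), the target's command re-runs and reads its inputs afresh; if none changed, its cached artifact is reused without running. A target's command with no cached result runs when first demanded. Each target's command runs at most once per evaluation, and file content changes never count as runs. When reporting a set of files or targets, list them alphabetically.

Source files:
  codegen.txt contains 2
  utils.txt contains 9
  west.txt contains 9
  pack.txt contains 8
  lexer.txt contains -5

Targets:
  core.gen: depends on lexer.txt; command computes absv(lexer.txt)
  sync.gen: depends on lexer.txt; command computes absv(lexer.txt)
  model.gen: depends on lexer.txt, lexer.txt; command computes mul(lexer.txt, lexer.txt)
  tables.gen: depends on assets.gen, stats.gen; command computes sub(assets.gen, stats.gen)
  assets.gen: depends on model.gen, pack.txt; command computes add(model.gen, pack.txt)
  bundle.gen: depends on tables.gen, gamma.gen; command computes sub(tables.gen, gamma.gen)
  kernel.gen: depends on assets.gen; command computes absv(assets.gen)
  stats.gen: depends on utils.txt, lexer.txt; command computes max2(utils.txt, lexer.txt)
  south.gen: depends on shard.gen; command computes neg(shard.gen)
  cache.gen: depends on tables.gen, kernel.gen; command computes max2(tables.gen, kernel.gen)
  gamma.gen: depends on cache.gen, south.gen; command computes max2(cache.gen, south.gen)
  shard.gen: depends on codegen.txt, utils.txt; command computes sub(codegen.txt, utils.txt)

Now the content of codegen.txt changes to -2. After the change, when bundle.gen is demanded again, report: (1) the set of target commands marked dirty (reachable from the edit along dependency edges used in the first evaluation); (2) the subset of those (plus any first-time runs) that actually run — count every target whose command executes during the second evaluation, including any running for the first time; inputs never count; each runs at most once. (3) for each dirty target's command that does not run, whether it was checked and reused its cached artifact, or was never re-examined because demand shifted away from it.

First evaluation (everything demanded from the output):
  model.gen = mul(-5, -5) = 25
  assets.gen = add(25, 8) = 33
  kernel.gen = absv(33) = 33
  shard.gen = sub(2, 9) = -7
  south.gen = neg(-7) = 7
  stats.gen = max2(9, -5) = 9
  tables.gen = sub(33, 9) = 24
  cache.gen = max2(24, 33) = 33
  gamma.gen = max2(33, 7) = 33
  bundle.gen = sub(24, 33) = -9

Propagation after the edit:
  shard.gen: runs — codegen.txt 2->-2; result -11.
  south.gen: runs — shard.gen -7->-11; result 11.
  gamma.gen: runs — south.gen 7->11; result 33 (same value as before).
  bundle.gen: checked — values it read are unchanged (tables.gen unchanged, gamma.gen unchanged); reused cached -9 without running.

Key observation: the change is absorbed at gamma.gen — it re-runs but produces the same value, and the output's value is unchanged.

Marked dirty: bundle.gen, gamma.gen, shard.gen, south.gen.
Target commands that run: gamma.gen, shard.gen, south.gen — 3 in total.
Checked but reused from cache: bundle.gen.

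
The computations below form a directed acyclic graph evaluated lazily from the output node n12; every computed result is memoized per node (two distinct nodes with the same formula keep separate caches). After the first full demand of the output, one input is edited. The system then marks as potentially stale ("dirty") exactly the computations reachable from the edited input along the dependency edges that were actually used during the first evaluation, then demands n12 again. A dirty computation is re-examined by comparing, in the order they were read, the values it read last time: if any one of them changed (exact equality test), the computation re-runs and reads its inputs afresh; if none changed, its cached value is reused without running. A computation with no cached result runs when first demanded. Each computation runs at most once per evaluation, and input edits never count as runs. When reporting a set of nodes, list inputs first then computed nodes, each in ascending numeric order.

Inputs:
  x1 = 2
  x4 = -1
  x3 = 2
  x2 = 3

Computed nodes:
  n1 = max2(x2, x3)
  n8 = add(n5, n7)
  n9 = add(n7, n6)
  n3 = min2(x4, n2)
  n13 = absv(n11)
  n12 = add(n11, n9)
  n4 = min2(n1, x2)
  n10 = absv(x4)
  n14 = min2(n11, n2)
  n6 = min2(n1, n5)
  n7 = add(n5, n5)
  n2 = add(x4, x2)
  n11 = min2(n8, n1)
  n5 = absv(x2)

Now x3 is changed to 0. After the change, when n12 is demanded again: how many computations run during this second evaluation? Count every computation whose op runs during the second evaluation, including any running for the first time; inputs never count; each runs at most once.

First demand of the output computes:
  n1 = max2(3, 2) = 3
  n5 = absv(3) = 3
  n6 = min2(3, 3) = 3
  n7 = add(3, 3) = 6
  n8 = add(3, 6) = 9
  n9 = add(6, 3) = 9
  n11 = min2(9, 3) = 3
  n12 = add(3, 9) = 12

After the edit, cleaning proceeds:
  n1: a read changed (x3 2->0) — executes, giving 3 — identical to its old value.
  n6: dirty, but its reads are unchanged (n1 unchanged, n5 unchanged); cached 3 stands.
  n9: dirty, but its reads are unchanged (n7 unchanged, n6 unchanged); cached 9 stands.
  n11: dirty, but its reads are unchanged (n8 unchanged, n1 unchanged); cached 3 stands.
  n12: dirty, but its reads are unchanged (n11 unchanged, n9 unchanged); cached 12 stands.

Note the absorption at n1: it re-runs yet its value is the same, leaving the output's value untouched.

1 computations run: n1.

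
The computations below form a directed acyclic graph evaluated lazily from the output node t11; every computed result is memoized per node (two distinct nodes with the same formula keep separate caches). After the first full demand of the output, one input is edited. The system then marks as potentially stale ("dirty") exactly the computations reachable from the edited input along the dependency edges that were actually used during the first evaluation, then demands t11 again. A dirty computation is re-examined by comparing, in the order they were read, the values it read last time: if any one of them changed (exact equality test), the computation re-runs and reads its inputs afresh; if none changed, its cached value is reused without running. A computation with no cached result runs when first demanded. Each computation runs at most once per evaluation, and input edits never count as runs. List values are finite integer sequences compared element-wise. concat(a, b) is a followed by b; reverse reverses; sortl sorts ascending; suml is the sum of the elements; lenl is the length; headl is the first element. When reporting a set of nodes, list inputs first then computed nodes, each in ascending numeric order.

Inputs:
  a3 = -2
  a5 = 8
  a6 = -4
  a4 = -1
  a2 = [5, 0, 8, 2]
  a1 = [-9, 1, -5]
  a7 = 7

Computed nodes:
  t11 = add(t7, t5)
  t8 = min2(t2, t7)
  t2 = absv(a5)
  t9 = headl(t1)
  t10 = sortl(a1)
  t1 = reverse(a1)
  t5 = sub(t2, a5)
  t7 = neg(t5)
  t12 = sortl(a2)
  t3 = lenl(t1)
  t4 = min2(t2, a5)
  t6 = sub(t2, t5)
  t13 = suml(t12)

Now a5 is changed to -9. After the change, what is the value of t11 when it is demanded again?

Demanding t11 again yields 0.

First demand of the output computes:
  t2 = absv(8) = 8
  t5 = sub(8, 8) = 0
  t7 = neg(0) = 0
  t11 = add(0, 0) = 0

After the edit, cleaning proceeds:
  t2: a read changed (a5 8->-9) — executes, giving 9.
  t5: a read changed (t2 8->9; a5 8->-9) — executes, giving 18.
  t7: a read changed (t5 0->18) — executes, giving -18.
  t11: a read changed (t7 0->-18; t5 0->18) — executes, giving 0 — identical to its old value.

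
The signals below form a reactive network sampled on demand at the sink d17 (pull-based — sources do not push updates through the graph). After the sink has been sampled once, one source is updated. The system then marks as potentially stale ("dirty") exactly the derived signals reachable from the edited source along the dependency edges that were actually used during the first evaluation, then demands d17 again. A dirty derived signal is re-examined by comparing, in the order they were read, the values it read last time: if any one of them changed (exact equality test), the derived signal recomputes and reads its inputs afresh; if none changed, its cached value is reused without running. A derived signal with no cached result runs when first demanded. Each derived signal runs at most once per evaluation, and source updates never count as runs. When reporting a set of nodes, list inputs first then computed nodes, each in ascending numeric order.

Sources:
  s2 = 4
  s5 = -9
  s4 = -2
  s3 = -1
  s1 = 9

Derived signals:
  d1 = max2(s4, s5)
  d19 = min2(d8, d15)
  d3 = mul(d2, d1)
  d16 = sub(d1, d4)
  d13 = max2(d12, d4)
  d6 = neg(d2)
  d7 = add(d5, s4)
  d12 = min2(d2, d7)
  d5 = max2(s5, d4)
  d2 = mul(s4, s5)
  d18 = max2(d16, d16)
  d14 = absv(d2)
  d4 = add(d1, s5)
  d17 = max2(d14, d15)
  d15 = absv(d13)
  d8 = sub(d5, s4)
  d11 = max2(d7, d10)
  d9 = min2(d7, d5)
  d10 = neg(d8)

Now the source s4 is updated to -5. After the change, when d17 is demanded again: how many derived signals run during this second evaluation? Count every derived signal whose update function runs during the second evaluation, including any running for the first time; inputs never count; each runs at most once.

Initial pass — values computed on the first demand:
  d1 = max2(-2, -9) = -2
  d2 = mul(-2, -9) = 18
  d4 = add(-2, -9) = -11
  d5 = max2(-9, -11) = -9
  d7 = add(-9, -2) = -11
  d12 = min2(18, -11) = -11
  d13 = max2(-11, -11) = -11
  d14 = absv(18) = 18
  d15 = absv(-11) = 11
  d17 = max2(18, 11) = 18

Second demand — change propagation:
  d1: re-runs because s4 -2->-5; new result -5.
  d2: re-runs because s4 -2->-5; new result 45.
  d4: re-runs because d1 -2->-5; new result -14.
  d5: re-runs because d4 -11->-14; new result -9 (unchanged).
  d7: re-runs because s4 -2->-5; new result -14.
  d12: re-runs because d2 18->45; d7 -11->-14; new result -14.
  d13: re-runs because d12 -11->-14; d4 -11->-14; new result -14.
  d14: re-runs because d2 18->45; new result 45.
  d15: re-runs because d13 -11->-14; new result 14.
  d17: re-runs because d14 18->45; d15 11->14; new result 45.

Run set: d1, d2, d4, d5, d7, d12, d13, d14, d15, d17 (10 run).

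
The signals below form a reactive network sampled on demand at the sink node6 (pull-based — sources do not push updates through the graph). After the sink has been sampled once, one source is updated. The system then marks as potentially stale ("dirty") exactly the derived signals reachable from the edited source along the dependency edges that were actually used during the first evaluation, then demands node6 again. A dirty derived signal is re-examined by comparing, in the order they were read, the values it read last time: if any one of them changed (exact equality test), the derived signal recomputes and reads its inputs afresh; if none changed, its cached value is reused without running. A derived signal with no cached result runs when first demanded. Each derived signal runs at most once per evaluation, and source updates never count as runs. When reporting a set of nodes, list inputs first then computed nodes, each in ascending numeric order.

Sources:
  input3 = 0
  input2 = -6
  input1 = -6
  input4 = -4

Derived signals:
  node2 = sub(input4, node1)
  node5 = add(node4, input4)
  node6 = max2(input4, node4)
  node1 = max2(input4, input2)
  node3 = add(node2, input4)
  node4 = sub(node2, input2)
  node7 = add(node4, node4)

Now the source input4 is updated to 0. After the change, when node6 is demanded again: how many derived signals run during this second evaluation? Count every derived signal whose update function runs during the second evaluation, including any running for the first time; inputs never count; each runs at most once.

Run set: node1, node2, node6 (3 run).
The important point: at node4 every value read last time is unchanged, so the dirty flag clears without a run.

Initial pass — values computed on the first demand:
  node1 = max2(-4, -6) = -4
  node2 = sub(-4, -4) = 0
  node4 = sub(0, -6) = 6
  node6 = max2(-4, 6) = 6

Second demand — change propagation:
  node1: re-runs because input4 -4->0; new result 0.
  node2: re-runs because input4 -4->0; node1 -4->0; new result 0 (unchanged).
  node4: re-examined; everything it read last time is the same (node2 unchanged, input2 unchanged) — cache 6 kept, no run.
  node6: re-runs because input4 -4->0; new result 6 (unchanged).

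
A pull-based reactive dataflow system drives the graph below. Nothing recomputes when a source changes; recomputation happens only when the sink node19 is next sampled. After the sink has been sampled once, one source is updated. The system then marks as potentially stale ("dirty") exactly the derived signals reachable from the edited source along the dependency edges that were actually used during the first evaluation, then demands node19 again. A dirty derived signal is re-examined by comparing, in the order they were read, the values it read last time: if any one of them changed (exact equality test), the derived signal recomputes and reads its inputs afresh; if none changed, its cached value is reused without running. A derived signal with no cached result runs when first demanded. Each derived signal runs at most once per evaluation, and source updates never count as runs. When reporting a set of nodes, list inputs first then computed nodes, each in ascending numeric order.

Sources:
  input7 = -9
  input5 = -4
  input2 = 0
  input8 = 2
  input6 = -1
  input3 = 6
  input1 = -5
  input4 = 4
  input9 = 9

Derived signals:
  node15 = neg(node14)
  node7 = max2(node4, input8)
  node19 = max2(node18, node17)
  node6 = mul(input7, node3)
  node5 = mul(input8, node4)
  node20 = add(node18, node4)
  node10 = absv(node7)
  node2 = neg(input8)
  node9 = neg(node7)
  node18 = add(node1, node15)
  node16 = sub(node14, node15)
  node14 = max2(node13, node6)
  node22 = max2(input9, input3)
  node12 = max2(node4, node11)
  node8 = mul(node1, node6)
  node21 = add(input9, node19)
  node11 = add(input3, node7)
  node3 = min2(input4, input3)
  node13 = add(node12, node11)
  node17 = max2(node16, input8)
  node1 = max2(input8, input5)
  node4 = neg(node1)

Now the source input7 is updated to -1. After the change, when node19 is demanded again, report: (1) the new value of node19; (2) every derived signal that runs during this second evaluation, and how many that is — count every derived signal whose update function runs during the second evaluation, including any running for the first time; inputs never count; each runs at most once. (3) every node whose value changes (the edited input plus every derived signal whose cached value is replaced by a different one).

First evaluation (everything demanded from the output):
  node1 = max2(2, -4) = 2
  node3 = min2(4, 6) = 4
  node4 = neg(2) = -2
  node6 = mul(-9, 4) = -36
  node7 = max2(-2, 2) = 2
  node11 = add(6, 2) = 8
  node12 = max2(-2, 8) = 8
  node13 = add(8, 8) = 16
  node14 = max2(16, -36) = 16
  node15 = neg(16) = -16
  node16 = sub(16, -16) = 32
  node17 = max2(32, 2) = 32
  node18 = add(2, -16) = -14
  node19 = max2(-14, 32) = 32

Propagation after the edit:
  node6: runs — input7 -9->-1; result -4.
  node14: runs — node6 -36->-4; result 16 (same value as before).
  node15: checked — values it read are unchanged (node14 unchanged); reused cached -16 without running.
  node16: checked — values it read are unchanged (node14 unchanged, node15 unchanged); reused cached 32 without running.
  node17: checked — values it read are unchanged (node16 unchanged, input8 unchanged); reused cached 32 without running.
  node18: checked — values it read are unchanged (node1 unchanged, node15 unchanged); reused cached -14 without running.
  node19: checked — values it read are unchanged (node18 unchanged, node17 unchanged); reused cached 32 without running.

Key observation: the change is absorbed at node14 — it re-runs but produces the same value, and the output's value is unchanged.

New value of node19: 32.
Derived signals that run: node6, node14 — 2 in total.
Values that change: input7, node6.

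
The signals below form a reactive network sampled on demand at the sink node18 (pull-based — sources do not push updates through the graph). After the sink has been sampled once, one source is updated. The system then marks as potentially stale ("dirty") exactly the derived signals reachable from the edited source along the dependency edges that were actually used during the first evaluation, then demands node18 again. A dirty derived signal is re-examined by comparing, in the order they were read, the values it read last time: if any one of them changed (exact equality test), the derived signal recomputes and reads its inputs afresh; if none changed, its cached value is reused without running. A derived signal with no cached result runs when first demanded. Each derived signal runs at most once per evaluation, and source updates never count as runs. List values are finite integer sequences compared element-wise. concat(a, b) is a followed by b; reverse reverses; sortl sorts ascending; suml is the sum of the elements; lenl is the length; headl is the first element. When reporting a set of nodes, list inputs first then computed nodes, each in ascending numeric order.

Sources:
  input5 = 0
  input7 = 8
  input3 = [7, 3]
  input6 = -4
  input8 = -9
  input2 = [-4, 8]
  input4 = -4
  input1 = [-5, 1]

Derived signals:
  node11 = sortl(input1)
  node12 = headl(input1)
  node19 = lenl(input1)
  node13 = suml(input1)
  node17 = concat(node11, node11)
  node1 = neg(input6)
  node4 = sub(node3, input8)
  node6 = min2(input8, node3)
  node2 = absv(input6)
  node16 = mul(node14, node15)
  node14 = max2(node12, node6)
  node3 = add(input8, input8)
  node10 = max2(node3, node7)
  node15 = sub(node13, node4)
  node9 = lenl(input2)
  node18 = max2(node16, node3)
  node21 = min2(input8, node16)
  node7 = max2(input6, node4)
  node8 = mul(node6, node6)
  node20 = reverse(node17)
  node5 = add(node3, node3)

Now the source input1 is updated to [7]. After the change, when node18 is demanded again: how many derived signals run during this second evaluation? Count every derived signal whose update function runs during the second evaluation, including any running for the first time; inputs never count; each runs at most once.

Run set: node12, node13, node14, node15, node16, node18 (6 run).

Initial pass — values computed on the first demand:
  node3 = add(-9, -9) = -18
  node4 = sub(-18, -9) = -9
  node6 = min2(-9, -18) = -18
  node12 = headl([-5, 1]) = -5
  node13 = suml([-5, 1]) = -4
  node14 = max2(-5, -18) = -5
  node15 = sub(-4, -9) = 5
  node16 = mul(-5, 5) = -25
  node18 = max2(-25, -18) = -18

Second demand — change propagation:
  node12: re-runs because input1 [-5, 1]->[7]; new result 7.
  node13: re-runs because input1 [-5, 1]->[7]; new result 7.
  node14: re-runs because node12 -5->7; new result 7.
  node15: re-runs because node13 -4->7; new result 16.
  node16: re-runs because node14 -5->7; node15 5->16; new result 112.
  node18: re-runs because node16 -25->112; new result 112.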